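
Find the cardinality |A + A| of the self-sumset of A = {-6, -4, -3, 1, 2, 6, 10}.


A + A = {a + a' : a, a' ∈ A}; |A| = 7.
General bounds: 2|A| - 1 ≤ |A + A| ≤ |A|(|A|+1)/2, i.e. 13 ≤ |A + A| ≤ 28.
Lower bound 2|A|-1 is attained iff A is an arithmetic progression.
Enumerate sums a + a' for a ≤ a' (symmetric, so this suffices):
a = -6: -6+-6=-12, -6+-4=-10, -6+-3=-9, -6+1=-5, -6+2=-4, -6+6=0, -6+10=4
a = -4: -4+-4=-8, -4+-3=-7, -4+1=-3, -4+2=-2, -4+6=2, -4+10=6
a = -3: -3+-3=-6, -3+1=-2, -3+2=-1, -3+6=3, -3+10=7
a = 1: 1+1=2, 1+2=3, 1+6=7, 1+10=11
a = 2: 2+2=4, 2+6=8, 2+10=12
a = 6: 6+6=12, 6+10=16
a = 10: 10+10=20
Distinct sums: {-12, -10, -9, -8, -7, -6, -5, -4, -3, -2, -1, 0, 2, 3, 4, 6, 7, 8, 11, 12, 16, 20}
|A + A| = 22

|A + A| = 22


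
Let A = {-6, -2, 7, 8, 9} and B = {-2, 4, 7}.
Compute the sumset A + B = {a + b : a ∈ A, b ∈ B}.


A + B = {a + b : a ∈ A, b ∈ B}.
Enumerate all |A|·|B| = 5·3 = 15 pairs (a, b) and collect distinct sums.
a = -6: -6+-2=-8, -6+4=-2, -6+7=1
a = -2: -2+-2=-4, -2+4=2, -2+7=5
a = 7: 7+-2=5, 7+4=11, 7+7=14
a = 8: 8+-2=6, 8+4=12, 8+7=15
a = 9: 9+-2=7, 9+4=13, 9+7=16
Collecting distinct sums: A + B = {-8, -4, -2, 1, 2, 5, 6, 7, 11, 12, 13, 14, 15, 16}
|A + B| = 14

A + B = {-8, -4, -2, 1, 2, 5, 6, 7, 11, 12, 13, 14, 15, 16}


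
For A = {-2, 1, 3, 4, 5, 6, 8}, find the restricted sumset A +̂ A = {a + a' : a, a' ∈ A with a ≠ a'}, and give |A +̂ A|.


Restricted sumset: A +̂ A = {a + a' : a ∈ A, a' ∈ A, a ≠ a'}.
Equivalently, take A + A and drop any sum 2a that is achievable ONLY as a + a for a ∈ A (i.e. sums representable only with equal summands).
Enumerate pairs (a, a') with a < a' (symmetric, so each unordered pair gives one sum; this covers all a ≠ a'):
  -2 + 1 = -1
  -2 + 3 = 1
  -2 + 4 = 2
  -2 + 5 = 3
  -2 + 6 = 4
  -2 + 8 = 6
  1 + 3 = 4
  1 + 4 = 5
  1 + 5 = 6
  1 + 6 = 7
  1 + 8 = 9
  3 + 4 = 7
  3 + 5 = 8
  3 + 6 = 9
  3 + 8 = 11
  4 + 5 = 9
  4 + 6 = 10
  4 + 8 = 12
  5 + 6 = 11
  5 + 8 = 13
  6 + 8 = 14
Collected distinct sums: {-1, 1, 2, 3, 4, 5, 6, 7, 8, 9, 10, 11, 12, 13, 14}
|A +̂ A| = 15
(Reference bound: |A +̂ A| ≥ 2|A| - 3 for |A| ≥ 2, with |A| = 7 giving ≥ 11.)

|A +̂ A| = 15


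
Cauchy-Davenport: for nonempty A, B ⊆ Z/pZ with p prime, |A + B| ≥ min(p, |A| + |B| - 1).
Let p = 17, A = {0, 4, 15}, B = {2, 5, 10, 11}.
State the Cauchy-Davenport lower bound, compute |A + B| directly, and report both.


Cauchy-Davenport: |A + B| ≥ min(p, |A| + |B| - 1) for A, B nonempty in Z/pZ.
|A| = 3, |B| = 4, p = 17.
CD lower bound = min(17, 3 + 4 - 1) = min(17, 6) = 6.
Compute A + B mod 17 directly:
a = 0: 0+2=2, 0+5=5, 0+10=10, 0+11=11
a = 4: 4+2=6, 4+5=9, 4+10=14, 4+11=15
a = 15: 15+2=0, 15+5=3, 15+10=8, 15+11=9
A + B = {0, 2, 3, 5, 6, 8, 9, 10, 11, 14, 15}, so |A + B| = 11.
Verify: 11 ≥ 6? Yes ✓.

CD lower bound = 6, actual |A + B| = 11.


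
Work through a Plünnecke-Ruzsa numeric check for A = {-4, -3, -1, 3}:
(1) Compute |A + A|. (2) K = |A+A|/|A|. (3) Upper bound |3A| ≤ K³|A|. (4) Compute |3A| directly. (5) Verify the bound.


|A| = 4.
Step 1: Compute A + A by enumerating all 16 pairs.
A + A = {-8, -7, -6, -5, -4, -2, -1, 0, 2, 6}, so |A + A| = 10.
Step 2: Doubling constant K = |A + A|/|A| = 10/4 = 10/4 ≈ 2.5000.
Step 3: Plünnecke-Ruzsa gives |3A| ≤ K³·|A| = (2.5000)³ · 4 ≈ 62.5000.
Step 4: Compute 3A = A + A + A directly by enumerating all triples (a,b,c) ∈ A³; |3A| = 17.
Step 5: Check 17 ≤ 62.5000? Yes ✓.

K = 10/4, Plünnecke-Ruzsa bound K³|A| ≈ 62.5000, |3A| = 17, inequality holds.


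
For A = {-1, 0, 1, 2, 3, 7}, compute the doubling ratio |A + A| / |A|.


|A| = 6.
Compute A + A by enumerating all 36 pairs.
A + A = {-2, -1, 0, 1, 2, 3, 4, 5, 6, 7, 8, 9, 10, 14}, so |A + A| = 14.
K = |A + A| / |A| = 14/6 = 7/3 ≈ 2.3333.
Reference: AP of size 6 gives K = 11/6 ≈ 1.8333; a fully generic set of size 6 gives K ≈ 3.5000.

|A| = 6, |A + A| = 14, K = 14/6 = 7/3.


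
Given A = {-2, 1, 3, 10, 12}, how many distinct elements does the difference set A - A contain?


A - A = {a - a' : a, a' ∈ A}; |A| = 5.
Bounds: 2|A|-1 ≤ |A - A| ≤ |A|² - |A| + 1, i.e. 9 ≤ |A - A| ≤ 21.
Note: 0 ∈ A - A always (from a - a). The set is symmetric: if d ∈ A - A then -d ∈ A - A.
Enumerate nonzero differences d = a - a' with a > a' (then include -d):
Positive differences: {2, 3, 5, 7, 9, 11, 12, 14}
Full difference set: {0} ∪ (positive diffs) ∪ (negative diffs).
|A - A| = 1 + 2·8 = 17 (matches direct enumeration: 17).

|A - A| = 17


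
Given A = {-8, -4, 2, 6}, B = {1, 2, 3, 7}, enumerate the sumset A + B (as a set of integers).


A + B = {a + b : a ∈ A, b ∈ B}.
Enumerate all |A|·|B| = 4·4 = 16 pairs (a, b) and collect distinct sums.
a = -8: -8+1=-7, -8+2=-6, -8+3=-5, -8+7=-1
a = -4: -4+1=-3, -4+2=-2, -4+3=-1, -4+7=3
a = 2: 2+1=3, 2+2=4, 2+3=5, 2+7=9
a = 6: 6+1=7, 6+2=8, 6+3=9, 6+7=13
Collecting distinct sums: A + B = {-7, -6, -5, -3, -2, -1, 3, 4, 5, 7, 8, 9, 13}
|A + B| = 13

A + B = {-7, -6, -5, -3, -2, -1, 3, 4, 5, 7, 8, 9, 13}


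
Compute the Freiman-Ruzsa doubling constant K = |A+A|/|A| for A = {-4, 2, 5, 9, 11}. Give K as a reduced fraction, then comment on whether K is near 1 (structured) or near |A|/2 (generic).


|A| = 5.
Compute A + A by enumerating all 25 pairs.
A + A = {-8, -2, 1, 4, 5, 7, 10, 11, 13, 14, 16, 18, 20, 22}, so |A + A| = 14.
K = |A + A| / |A| = 14/5 (already in lowest terms) ≈ 2.8000.
Reference: AP of size 5 gives K = 9/5 ≈ 1.8000; a fully generic set of size 5 gives K ≈ 3.0000.

|A| = 5, |A + A| = 14, K = 14/5.


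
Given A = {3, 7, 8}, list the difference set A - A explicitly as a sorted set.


A - A = {a - a' : a, a' ∈ A}.
Compute a - a' for each ordered pair (a, a'):
a = 3: 3-3=0, 3-7=-4, 3-8=-5
a = 7: 7-3=4, 7-7=0, 7-8=-1
a = 8: 8-3=5, 8-7=1, 8-8=0
Collecting distinct values (and noting 0 appears from a-a):
A - A = {-5, -4, -1, 0, 1, 4, 5}
|A - A| = 7

A - A = {-5, -4, -1, 0, 1, 4, 5}


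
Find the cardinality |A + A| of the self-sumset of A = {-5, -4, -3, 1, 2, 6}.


A + A = {a + a' : a, a' ∈ A}; |A| = 6.
General bounds: 2|A| - 1 ≤ |A + A| ≤ |A|(|A|+1)/2, i.e. 11 ≤ |A + A| ≤ 21.
Lower bound 2|A|-1 is attained iff A is an arithmetic progression.
Enumerate sums a + a' for a ≤ a' (symmetric, so this suffices):
a = -5: -5+-5=-10, -5+-4=-9, -5+-3=-8, -5+1=-4, -5+2=-3, -5+6=1
a = -4: -4+-4=-8, -4+-3=-7, -4+1=-3, -4+2=-2, -4+6=2
a = -3: -3+-3=-6, -3+1=-2, -3+2=-1, -3+6=3
a = 1: 1+1=2, 1+2=3, 1+6=7
a = 2: 2+2=4, 2+6=8
a = 6: 6+6=12
Distinct sums: {-10, -9, -8, -7, -6, -4, -3, -2, -1, 1, 2, 3, 4, 7, 8, 12}
|A + A| = 16

|A + A| = 16


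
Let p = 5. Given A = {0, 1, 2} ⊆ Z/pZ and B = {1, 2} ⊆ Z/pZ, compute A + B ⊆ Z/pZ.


Work in Z/5Z: reduce every sum a + b modulo 5.
Enumerate all 6 pairs:
a = 0: 0+1=1, 0+2=2
a = 1: 1+1=2, 1+2=3
a = 2: 2+1=3, 2+2=4
Distinct residues collected: {1, 2, 3, 4}
|A + B| = 4 (out of 5 total residues).

A + B = {1, 2, 3, 4}


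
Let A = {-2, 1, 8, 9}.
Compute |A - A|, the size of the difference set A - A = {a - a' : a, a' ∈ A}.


A - A = {a - a' : a, a' ∈ A}; |A| = 4.
Bounds: 2|A|-1 ≤ |A - A| ≤ |A|² - |A| + 1, i.e. 7 ≤ |A - A| ≤ 13.
Note: 0 ∈ A - A always (from a - a). The set is symmetric: if d ∈ A - A then -d ∈ A - A.
Enumerate nonzero differences d = a - a' with a > a' (then include -d):
Positive differences: {1, 3, 7, 8, 10, 11}
Full difference set: {0} ∪ (positive diffs) ∪ (negative diffs).
|A - A| = 1 + 2·6 = 13 (matches direct enumeration: 13).

|A - A| = 13


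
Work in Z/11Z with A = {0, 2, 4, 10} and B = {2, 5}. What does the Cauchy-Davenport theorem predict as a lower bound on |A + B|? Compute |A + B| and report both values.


Cauchy-Davenport: |A + B| ≥ min(p, |A| + |B| - 1) for A, B nonempty in Z/pZ.
|A| = 4, |B| = 2, p = 11.
CD lower bound = min(11, 4 + 2 - 1) = min(11, 5) = 5.
Compute A + B mod 11 directly:
a = 0: 0+2=2, 0+5=5
a = 2: 2+2=4, 2+5=7
a = 4: 4+2=6, 4+5=9
a = 10: 10+2=1, 10+5=4
A + B = {1, 2, 4, 5, 6, 7, 9}, so |A + B| = 7.
Verify: 7 ≥ 5? Yes ✓.

CD lower bound = 5, actual |A + B| = 7.


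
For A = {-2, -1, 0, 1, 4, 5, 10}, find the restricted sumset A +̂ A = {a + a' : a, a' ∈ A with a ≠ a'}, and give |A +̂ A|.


Restricted sumset: A +̂ A = {a + a' : a ∈ A, a' ∈ A, a ≠ a'}.
Equivalently, take A + A and drop any sum 2a that is achievable ONLY as a + a for a ∈ A (i.e. sums representable only with equal summands).
Enumerate pairs (a, a') with a < a' (symmetric, so each unordered pair gives one sum; this covers all a ≠ a'):
  -2 + -1 = -3
  -2 + 0 = -2
  -2 + 1 = -1
  -2 + 4 = 2
  -2 + 5 = 3
  -2 + 10 = 8
  -1 + 0 = -1
  -1 + 1 = 0
  -1 + 4 = 3
  -1 + 5 = 4
  -1 + 10 = 9
  0 + 1 = 1
  0 + 4 = 4
  0 + 5 = 5
  0 + 10 = 10
  1 + 4 = 5
  1 + 5 = 6
  1 + 10 = 11
  4 + 5 = 9
  4 + 10 = 14
  5 + 10 = 15
Collected distinct sums: {-3, -2, -1, 0, 1, 2, 3, 4, 5, 6, 8, 9, 10, 11, 14, 15}
|A +̂ A| = 16
(Reference bound: |A +̂ A| ≥ 2|A| - 3 for |A| ≥ 2, with |A| = 7 giving ≥ 11.)

|A +̂ A| = 16


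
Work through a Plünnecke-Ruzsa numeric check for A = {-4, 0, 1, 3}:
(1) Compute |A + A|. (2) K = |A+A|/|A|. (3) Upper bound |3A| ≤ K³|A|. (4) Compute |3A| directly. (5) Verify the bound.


|A| = 4.
Step 1: Compute A + A by enumerating all 16 pairs.
A + A = {-8, -4, -3, -1, 0, 1, 2, 3, 4, 6}, so |A + A| = 10.
Step 2: Doubling constant K = |A + A|/|A| = 10/4 = 10/4 ≈ 2.5000.
Step 3: Plünnecke-Ruzsa gives |3A| ≤ K³·|A| = (2.5000)³ · 4 ≈ 62.5000.
Step 4: Compute 3A = A + A + A directly by enumerating all triples (a,b,c) ∈ A³; |3A| = 17.
Step 5: Check 17 ≤ 62.5000? Yes ✓.

K = 10/4, Plünnecke-Ruzsa bound K³|A| ≈ 62.5000, |3A| = 17, inequality holds.


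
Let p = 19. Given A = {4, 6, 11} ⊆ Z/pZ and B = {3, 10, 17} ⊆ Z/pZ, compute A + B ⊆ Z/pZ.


Work in Z/19Z: reduce every sum a + b modulo 19.
Enumerate all 9 pairs:
a = 4: 4+3=7, 4+10=14, 4+17=2
a = 6: 6+3=9, 6+10=16, 6+17=4
a = 11: 11+3=14, 11+10=2, 11+17=9
Distinct residues collected: {2, 4, 7, 9, 14, 16}
|A + B| = 6 (out of 19 total residues).

A + B = {2, 4, 7, 9, 14, 16}


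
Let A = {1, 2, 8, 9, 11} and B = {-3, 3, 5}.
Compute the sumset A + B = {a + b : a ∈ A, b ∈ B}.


A + B = {a + b : a ∈ A, b ∈ B}.
Enumerate all |A|·|B| = 5·3 = 15 pairs (a, b) and collect distinct sums.
a = 1: 1+-3=-2, 1+3=4, 1+5=6
a = 2: 2+-3=-1, 2+3=5, 2+5=7
a = 8: 8+-3=5, 8+3=11, 8+5=13
a = 9: 9+-3=6, 9+3=12, 9+5=14
a = 11: 11+-3=8, 11+3=14, 11+5=16
Collecting distinct sums: A + B = {-2, -1, 4, 5, 6, 7, 8, 11, 12, 13, 14, 16}
|A + B| = 12

A + B = {-2, -1, 4, 5, 6, 7, 8, 11, 12, 13, 14, 16}


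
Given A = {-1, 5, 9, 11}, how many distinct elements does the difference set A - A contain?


A - A = {a - a' : a, a' ∈ A}; |A| = 4.
Bounds: 2|A|-1 ≤ |A - A| ≤ |A|² - |A| + 1, i.e. 7 ≤ |A - A| ≤ 13.
Note: 0 ∈ A - A always (from a - a). The set is symmetric: if d ∈ A - A then -d ∈ A - A.
Enumerate nonzero differences d = a - a' with a > a' (then include -d):
Positive differences: {2, 4, 6, 10, 12}
Full difference set: {0} ∪ (positive diffs) ∪ (negative diffs).
|A - A| = 1 + 2·5 = 11 (matches direct enumeration: 11).

|A - A| = 11


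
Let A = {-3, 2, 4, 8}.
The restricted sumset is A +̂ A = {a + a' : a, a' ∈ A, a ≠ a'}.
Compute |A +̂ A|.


Restricted sumset: A +̂ A = {a + a' : a ∈ A, a' ∈ A, a ≠ a'}.
Equivalently, take A + A and drop any sum 2a that is achievable ONLY as a + a for a ∈ A (i.e. sums representable only with equal summands).
Enumerate pairs (a, a') with a < a' (symmetric, so each unordered pair gives one sum; this covers all a ≠ a'):
  -3 + 2 = -1
  -3 + 4 = 1
  -3 + 8 = 5
  2 + 4 = 6
  2 + 8 = 10
  4 + 8 = 12
Collected distinct sums: {-1, 1, 5, 6, 10, 12}
|A +̂ A| = 6
(Reference bound: |A +̂ A| ≥ 2|A| - 3 for |A| ≥ 2, with |A| = 4 giving ≥ 5.)

|A +̂ A| = 6


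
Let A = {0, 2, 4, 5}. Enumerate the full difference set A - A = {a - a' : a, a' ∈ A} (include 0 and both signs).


A - A = {a - a' : a, a' ∈ A}.
Compute a - a' for each ordered pair (a, a'):
a = 0: 0-0=0, 0-2=-2, 0-4=-4, 0-5=-5
a = 2: 2-0=2, 2-2=0, 2-4=-2, 2-5=-3
a = 4: 4-0=4, 4-2=2, 4-4=0, 4-5=-1
a = 5: 5-0=5, 5-2=3, 5-4=1, 5-5=0
Collecting distinct values (and noting 0 appears from a-a):
A - A = {-5, -4, -3, -2, -1, 0, 1, 2, 3, 4, 5}
|A - A| = 11

A - A = {-5, -4, -3, -2, -1, 0, 1, 2, 3, 4, 5}


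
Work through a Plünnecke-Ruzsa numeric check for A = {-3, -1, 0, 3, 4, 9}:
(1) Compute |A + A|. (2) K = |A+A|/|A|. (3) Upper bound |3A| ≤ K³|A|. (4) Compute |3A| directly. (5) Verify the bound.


|A| = 6.
Step 1: Compute A + A by enumerating all 36 pairs.
A + A = {-6, -4, -3, -2, -1, 0, 1, 2, 3, 4, 6, 7, 8, 9, 12, 13, 18}, so |A + A| = 17.
Step 2: Doubling constant K = |A + A|/|A| = 17/6 = 17/6 ≈ 2.8333.
Step 3: Plünnecke-Ruzsa gives |3A| ≤ K³·|A| = (2.8333)³ · 6 ≈ 136.4722.
Step 4: Compute 3A = A + A + A directly by enumerating all triples (a,b,c) ∈ A³; |3A| = 29.
Step 5: Check 29 ≤ 136.4722? Yes ✓.

K = 17/6, Plünnecke-Ruzsa bound K³|A| ≈ 136.4722, |3A| = 29, inequality holds.


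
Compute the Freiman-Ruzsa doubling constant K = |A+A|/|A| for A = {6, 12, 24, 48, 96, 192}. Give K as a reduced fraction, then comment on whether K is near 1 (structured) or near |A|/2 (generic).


|A| = 6.
Compute A + A by enumerating all 36 pairs.
A + A = {12, 18, 24, 30, 36, 48, 54, 60, 72, 96, 102, 108, 120, 144, 192, 198, 204, 216, 240, 288, 384}, so |A + A| = 21.
K = |A + A| / |A| = 21/6 = 7/2 ≈ 3.5000.
Reference: AP of size 6 gives K = 11/6 ≈ 1.8333; a fully generic set of size 6 gives K ≈ 3.5000.

|A| = 6, |A + A| = 21, K = 21/6 = 7/2.


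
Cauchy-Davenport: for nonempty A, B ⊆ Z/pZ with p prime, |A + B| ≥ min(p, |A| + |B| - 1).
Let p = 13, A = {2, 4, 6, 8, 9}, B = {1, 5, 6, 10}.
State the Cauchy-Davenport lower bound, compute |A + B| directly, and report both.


Cauchy-Davenport: |A + B| ≥ min(p, |A| + |B| - 1) for A, B nonempty in Z/pZ.
|A| = 5, |B| = 4, p = 13.
CD lower bound = min(13, 5 + 4 - 1) = min(13, 8) = 8.
Compute A + B mod 13 directly:
a = 2: 2+1=3, 2+5=7, 2+6=8, 2+10=12
a = 4: 4+1=5, 4+5=9, 4+6=10, 4+10=1
a = 6: 6+1=7, 6+5=11, 6+6=12, 6+10=3
a = 8: 8+1=9, 8+5=0, 8+6=1, 8+10=5
a = 9: 9+1=10, 9+5=1, 9+6=2, 9+10=6
A + B = {0, 1, 2, 3, 5, 6, 7, 8, 9, 10, 11, 12}, so |A + B| = 12.
Verify: 12 ≥ 8? Yes ✓.

CD lower bound = 8, actual |A + B| = 12.


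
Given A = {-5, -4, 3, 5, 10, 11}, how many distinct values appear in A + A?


A + A = {a + a' : a, a' ∈ A}; |A| = 6.
General bounds: 2|A| - 1 ≤ |A + A| ≤ |A|(|A|+1)/2, i.e. 11 ≤ |A + A| ≤ 21.
Lower bound 2|A|-1 is attained iff A is an arithmetic progression.
Enumerate sums a + a' for a ≤ a' (symmetric, so this suffices):
a = -5: -5+-5=-10, -5+-4=-9, -5+3=-2, -5+5=0, -5+10=5, -5+11=6
a = -4: -4+-4=-8, -4+3=-1, -4+5=1, -4+10=6, -4+11=7
a = 3: 3+3=6, 3+5=8, 3+10=13, 3+11=14
a = 5: 5+5=10, 5+10=15, 5+11=16
a = 10: 10+10=20, 10+11=21
a = 11: 11+11=22
Distinct sums: {-10, -9, -8, -2, -1, 0, 1, 5, 6, 7, 8, 10, 13, 14, 15, 16, 20, 21, 22}
|A + A| = 19

|A + A| = 19


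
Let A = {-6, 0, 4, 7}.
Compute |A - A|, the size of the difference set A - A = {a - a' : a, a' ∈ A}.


A - A = {a - a' : a, a' ∈ A}; |A| = 4.
Bounds: 2|A|-1 ≤ |A - A| ≤ |A|² - |A| + 1, i.e. 7 ≤ |A - A| ≤ 13.
Note: 0 ∈ A - A always (from a - a). The set is symmetric: if d ∈ A - A then -d ∈ A - A.
Enumerate nonzero differences d = a - a' with a > a' (then include -d):
Positive differences: {3, 4, 6, 7, 10, 13}
Full difference set: {0} ∪ (positive diffs) ∪ (negative diffs).
|A - A| = 1 + 2·6 = 13 (matches direct enumeration: 13).

|A - A| = 13


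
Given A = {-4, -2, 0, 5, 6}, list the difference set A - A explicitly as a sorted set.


A - A = {a - a' : a, a' ∈ A}.
Compute a - a' for each ordered pair (a, a'):
a = -4: -4--4=0, -4--2=-2, -4-0=-4, -4-5=-9, -4-6=-10
a = -2: -2--4=2, -2--2=0, -2-0=-2, -2-5=-7, -2-6=-8
a = 0: 0--4=4, 0--2=2, 0-0=0, 0-5=-5, 0-6=-6
a = 5: 5--4=9, 5--2=7, 5-0=5, 5-5=0, 5-6=-1
a = 6: 6--4=10, 6--2=8, 6-0=6, 6-5=1, 6-6=0
Collecting distinct values (and noting 0 appears from a-a):
A - A = {-10, -9, -8, -7, -6, -5, -4, -2, -1, 0, 1, 2, 4, 5, 6, 7, 8, 9, 10}
|A - A| = 19

A - A = {-10, -9, -8, -7, -6, -5, -4, -2, -1, 0, 1, 2, 4, 5, 6, 7, 8, 9, 10}


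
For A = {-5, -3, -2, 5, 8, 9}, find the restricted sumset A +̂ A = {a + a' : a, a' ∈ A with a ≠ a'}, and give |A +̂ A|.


Restricted sumset: A +̂ A = {a + a' : a ∈ A, a' ∈ A, a ≠ a'}.
Equivalently, take A + A and drop any sum 2a that is achievable ONLY as a + a for a ∈ A (i.e. sums representable only with equal summands).
Enumerate pairs (a, a') with a < a' (symmetric, so each unordered pair gives one sum; this covers all a ≠ a'):
  -5 + -3 = -8
  -5 + -2 = -7
  -5 + 5 = 0
  -5 + 8 = 3
  -5 + 9 = 4
  -3 + -2 = -5
  -3 + 5 = 2
  -3 + 8 = 5
  -3 + 9 = 6
  -2 + 5 = 3
  -2 + 8 = 6
  -2 + 9 = 7
  5 + 8 = 13
  5 + 9 = 14
  8 + 9 = 17
Collected distinct sums: {-8, -7, -5, 0, 2, 3, 4, 5, 6, 7, 13, 14, 17}
|A +̂ A| = 13
(Reference bound: |A +̂ A| ≥ 2|A| - 3 for |A| ≥ 2, with |A| = 6 giving ≥ 9.)

|A +̂ A| = 13


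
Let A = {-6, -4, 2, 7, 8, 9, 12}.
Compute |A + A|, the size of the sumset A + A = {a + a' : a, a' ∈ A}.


A + A = {a + a' : a, a' ∈ A}; |A| = 7.
General bounds: 2|A| - 1 ≤ |A + A| ≤ |A|(|A|+1)/2, i.e. 13 ≤ |A + A| ≤ 28.
Lower bound 2|A|-1 is attained iff A is an arithmetic progression.
Enumerate sums a + a' for a ≤ a' (symmetric, so this suffices):
a = -6: -6+-6=-12, -6+-4=-10, -6+2=-4, -6+7=1, -6+8=2, -6+9=3, -6+12=6
a = -4: -4+-4=-8, -4+2=-2, -4+7=3, -4+8=4, -4+9=5, -4+12=8
a = 2: 2+2=4, 2+7=9, 2+8=10, 2+9=11, 2+12=14
a = 7: 7+7=14, 7+8=15, 7+9=16, 7+12=19
a = 8: 8+8=16, 8+9=17, 8+12=20
a = 9: 9+9=18, 9+12=21
a = 12: 12+12=24
Distinct sums: {-12, -10, -8, -4, -2, 1, 2, 3, 4, 5, 6, 8, 9, 10, 11, 14, 15, 16, 17, 18, 19, 20, 21, 24}
|A + A| = 24

|A + A| = 24


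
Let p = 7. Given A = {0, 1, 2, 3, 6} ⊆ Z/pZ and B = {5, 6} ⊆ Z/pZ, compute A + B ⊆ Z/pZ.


Work in Z/7Z: reduce every sum a + b modulo 7.
Enumerate all 10 pairs:
a = 0: 0+5=5, 0+6=6
a = 1: 1+5=6, 1+6=0
a = 2: 2+5=0, 2+6=1
a = 3: 3+5=1, 3+6=2
a = 6: 6+5=4, 6+6=5
Distinct residues collected: {0, 1, 2, 4, 5, 6}
|A + B| = 6 (out of 7 total residues).

A + B = {0, 1, 2, 4, 5, 6}


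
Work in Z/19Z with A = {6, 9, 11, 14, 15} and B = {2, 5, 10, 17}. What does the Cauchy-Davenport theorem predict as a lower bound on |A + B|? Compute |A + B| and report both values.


Cauchy-Davenport: |A + B| ≥ min(p, |A| + |B| - 1) for A, B nonempty in Z/pZ.
|A| = 5, |B| = 4, p = 19.
CD lower bound = min(19, 5 + 4 - 1) = min(19, 8) = 8.
Compute A + B mod 19 directly:
a = 6: 6+2=8, 6+5=11, 6+10=16, 6+17=4
a = 9: 9+2=11, 9+5=14, 9+10=0, 9+17=7
a = 11: 11+2=13, 11+5=16, 11+10=2, 11+17=9
a = 14: 14+2=16, 14+5=0, 14+10=5, 14+17=12
a = 15: 15+2=17, 15+5=1, 15+10=6, 15+17=13
A + B = {0, 1, 2, 4, 5, 6, 7, 8, 9, 11, 12, 13, 14, 16, 17}, so |A + B| = 15.
Verify: 15 ≥ 8? Yes ✓.

CD lower bound = 8, actual |A + B| = 15.


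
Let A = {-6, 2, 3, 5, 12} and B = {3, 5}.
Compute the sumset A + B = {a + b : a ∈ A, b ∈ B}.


A + B = {a + b : a ∈ A, b ∈ B}.
Enumerate all |A|·|B| = 5·2 = 10 pairs (a, b) and collect distinct sums.
a = -6: -6+3=-3, -6+5=-1
a = 2: 2+3=5, 2+5=7
a = 3: 3+3=6, 3+5=8
a = 5: 5+3=8, 5+5=10
a = 12: 12+3=15, 12+5=17
Collecting distinct sums: A + B = {-3, -1, 5, 6, 7, 8, 10, 15, 17}
|A + B| = 9

A + B = {-3, -1, 5, 6, 7, 8, 10, 15, 17}


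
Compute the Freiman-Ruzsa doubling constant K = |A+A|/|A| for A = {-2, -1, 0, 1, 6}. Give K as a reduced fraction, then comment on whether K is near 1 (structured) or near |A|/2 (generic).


|A| = 5.
Compute A + A by enumerating all 25 pairs.
A + A = {-4, -3, -2, -1, 0, 1, 2, 4, 5, 6, 7, 12}, so |A + A| = 12.
K = |A + A| / |A| = 12/5 (already in lowest terms) ≈ 2.4000.
Reference: AP of size 5 gives K = 9/5 ≈ 1.8000; a fully generic set of size 5 gives K ≈ 3.0000.

|A| = 5, |A + A| = 12, K = 12/5.


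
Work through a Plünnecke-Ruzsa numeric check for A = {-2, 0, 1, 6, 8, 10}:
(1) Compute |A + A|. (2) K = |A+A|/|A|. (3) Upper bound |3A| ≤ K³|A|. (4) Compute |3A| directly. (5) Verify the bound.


|A| = 6.
Step 1: Compute A + A by enumerating all 36 pairs.
A + A = {-4, -2, -1, 0, 1, 2, 4, 6, 7, 8, 9, 10, 11, 12, 14, 16, 18, 20}, so |A + A| = 18.
Step 2: Doubling constant K = |A + A|/|A| = 18/6 = 18/6 ≈ 3.0000.
Step 3: Plünnecke-Ruzsa gives |3A| ≤ K³·|A| = (3.0000)³ · 6 ≈ 162.0000.
Step 4: Compute 3A = A + A + A directly by enumerating all triples (a,b,c) ∈ A³; |3A| = 32.
Step 5: Check 32 ≤ 162.0000? Yes ✓.

K = 18/6, Plünnecke-Ruzsa bound K³|A| ≈ 162.0000, |3A| = 32, inequality holds.


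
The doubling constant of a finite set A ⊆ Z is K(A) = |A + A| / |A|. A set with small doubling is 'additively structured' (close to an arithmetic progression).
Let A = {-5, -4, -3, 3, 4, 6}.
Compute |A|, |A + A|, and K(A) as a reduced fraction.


|A| = 6.
Compute A + A by enumerating all 36 pairs.
A + A = {-10, -9, -8, -7, -6, -2, -1, 0, 1, 2, 3, 6, 7, 8, 9, 10, 12}, so |A + A| = 17.
K = |A + A| / |A| = 17/6 (already in lowest terms) ≈ 2.8333.
Reference: AP of size 6 gives K = 11/6 ≈ 1.8333; a fully generic set of size 6 gives K ≈ 3.5000.

|A| = 6, |A + A| = 17, K = 17/6.


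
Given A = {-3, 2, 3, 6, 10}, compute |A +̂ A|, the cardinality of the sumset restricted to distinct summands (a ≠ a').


Restricted sumset: A +̂ A = {a + a' : a ∈ A, a' ∈ A, a ≠ a'}.
Equivalently, take A + A and drop any sum 2a that is achievable ONLY as a + a for a ∈ A (i.e. sums representable only with equal summands).
Enumerate pairs (a, a') with a < a' (symmetric, so each unordered pair gives one sum; this covers all a ≠ a'):
  -3 + 2 = -1
  -3 + 3 = 0
  -3 + 6 = 3
  -3 + 10 = 7
  2 + 3 = 5
  2 + 6 = 8
  2 + 10 = 12
  3 + 6 = 9
  3 + 10 = 13
  6 + 10 = 16
Collected distinct sums: {-1, 0, 3, 5, 7, 8, 9, 12, 13, 16}
|A +̂ A| = 10
(Reference bound: |A +̂ A| ≥ 2|A| - 3 for |A| ≥ 2, with |A| = 5 giving ≥ 7.)

|A +̂ A| = 10


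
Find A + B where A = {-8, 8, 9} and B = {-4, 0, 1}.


A + B = {a + b : a ∈ A, b ∈ B}.
Enumerate all |A|·|B| = 3·3 = 9 pairs (a, b) and collect distinct sums.
a = -8: -8+-4=-12, -8+0=-8, -8+1=-7
a = 8: 8+-4=4, 8+0=8, 8+1=9
a = 9: 9+-4=5, 9+0=9, 9+1=10
Collecting distinct sums: A + B = {-12, -8, -7, 4, 5, 8, 9, 10}
|A + B| = 8

A + B = {-12, -8, -7, 4, 5, 8, 9, 10}


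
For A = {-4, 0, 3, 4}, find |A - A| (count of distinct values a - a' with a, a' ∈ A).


A - A = {a - a' : a, a' ∈ A}; |A| = 4.
Bounds: 2|A|-1 ≤ |A - A| ≤ |A|² - |A| + 1, i.e. 7 ≤ |A - A| ≤ 13.
Note: 0 ∈ A - A always (from a - a). The set is symmetric: if d ∈ A - A then -d ∈ A - A.
Enumerate nonzero differences d = a - a' with a > a' (then include -d):
Positive differences: {1, 3, 4, 7, 8}
Full difference set: {0} ∪ (positive diffs) ∪ (negative diffs).
|A - A| = 1 + 2·5 = 11 (matches direct enumeration: 11).

|A - A| = 11


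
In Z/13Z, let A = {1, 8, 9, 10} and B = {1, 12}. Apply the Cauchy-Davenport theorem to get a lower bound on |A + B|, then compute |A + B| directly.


Cauchy-Davenport: |A + B| ≥ min(p, |A| + |B| - 1) for A, B nonempty in Z/pZ.
|A| = 4, |B| = 2, p = 13.
CD lower bound = min(13, 4 + 2 - 1) = min(13, 5) = 5.
Compute A + B mod 13 directly:
a = 1: 1+1=2, 1+12=0
a = 8: 8+1=9, 8+12=7
a = 9: 9+1=10, 9+12=8
a = 10: 10+1=11, 10+12=9
A + B = {0, 2, 7, 8, 9, 10, 11}, so |A + B| = 7.
Verify: 7 ≥ 5? Yes ✓.

CD lower bound = 5, actual |A + B| = 7.


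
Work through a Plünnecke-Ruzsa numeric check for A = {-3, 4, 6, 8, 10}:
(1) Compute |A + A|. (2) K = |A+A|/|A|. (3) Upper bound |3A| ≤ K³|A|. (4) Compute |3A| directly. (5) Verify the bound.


|A| = 5.
Step 1: Compute A + A by enumerating all 25 pairs.
A + A = {-6, 1, 3, 5, 7, 8, 10, 12, 14, 16, 18, 20}, so |A + A| = 12.
Step 2: Doubling constant K = |A + A|/|A| = 12/5 = 12/5 ≈ 2.4000.
Step 3: Plünnecke-Ruzsa gives |3A| ≤ K³·|A| = (2.4000)³ · 5 ≈ 69.1200.
Step 4: Compute 3A = A + A + A directly by enumerating all triples (a,b,c) ∈ A³; |3A| = 22.
Step 5: Check 22 ≤ 69.1200? Yes ✓.

K = 12/5, Plünnecke-Ruzsa bound K³|A| ≈ 69.1200, |3A| = 22, inequality holds.


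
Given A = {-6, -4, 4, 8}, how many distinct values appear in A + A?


A + A = {a + a' : a, a' ∈ A}; |A| = 4.
General bounds: 2|A| - 1 ≤ |A + A| ≤ |A|(|A|+1)/2, i.e. 7 ≤ |A + A| ≤ 10.
Lower bound 2|A|-1 is attained iff A is an arithmetic progression.
Enumerate sums a + a' for a ≤ a' (symmetric, so this suffices):
a = -6: -6+-6=-12, -6+-4=-10, -6+4=-2, -6+8=2
a = -4: -4+-4=-8, -4+4=0, -4+8=4
a = 4: 4+4=8, 4+8=12
a = 8: 8+8=16
Distinct sums: {-12, -10, -8, -2, 0, 2, 4, 8, 12, 16}
|A + A| = 10

|A + A| = 10


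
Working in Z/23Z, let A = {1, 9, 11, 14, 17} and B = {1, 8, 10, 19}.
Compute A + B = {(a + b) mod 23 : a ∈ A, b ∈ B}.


Work in Z/23Z: reduce every sum a + b modulo 23.
Enumerate all 20 pairs:
a = 1: 1+1=2, 1+8=9, 1+10=11, 1+19=20
a = 9: 9+1=10, 9+8=17, 9+10=19, 9+19=5
a = 11: 11+1=12, 11+8=19, 11+10=21, 11+19=7
a = 14: 14+1=15, 14+8=22, 14+10=1, 14+19=10
a = 17: 17+1=18, 17+8=2, 17+10=4, 17+19=13
Distinct residues collected: {1, 2, 4, 5, 7, 9, 10, 11, 12, 13, 15, 17, 18, 19, 20, 21, 22}
|A + B| = 17 (out of 23 total residues).

A + B = {1, 2, 4, 5, 7, 9, 10, 11, 12, 13, 15, 17, 18, 19, 20, 21, 22}


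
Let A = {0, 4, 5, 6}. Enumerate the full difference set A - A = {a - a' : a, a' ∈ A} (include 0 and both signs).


A - A = {a - a' : a, a' ∈ A}.
Compute a - a' for each ordered pair (a, a'):
a = 0: 0-0=0, 0-4=-4, 0-5=-5, 0-6=-6
a = 4: 4-0=4, 4-4=0, 4-5=-1, 4-6=-2
a = 5: 5-0=5, 5-4=1, 5-5=0, 5-6=-1
a = 6: 6-0=6, 6-4=2, 6-5=1, 6-6=0
Collecting distinct values (and noting 0 appears from a-a):
A - A = {-6, -5, -4, -2, -1, 0, 1, 2, 4, 5, 6}
|A - A| = 11

A - A = {-6, -5, -4, -2, -1, 0, 1, 2, 4, 5, 6}


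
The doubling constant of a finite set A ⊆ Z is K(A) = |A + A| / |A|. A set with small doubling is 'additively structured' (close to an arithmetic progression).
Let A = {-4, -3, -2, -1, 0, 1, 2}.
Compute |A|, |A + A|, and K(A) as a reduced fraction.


|A| = 7.
Compute A + A by enumerating all 49 pairs.
A + A = {-8, -7, -6, -5, -4, -3, -2, -1, 0, 1, 2, 3, 4}, so |A + A| = 13.
K = |A + A| / |A| = 13/7 (already in lowest terms) ≈ 1.8571.
Reference: AP of size 7 gives K = 13/7 ≈ 1.8571; a fully generic set of size 7 gives K ≈ 4.0000.

|A| = 7, |A + A| = 13, K = 13/7.


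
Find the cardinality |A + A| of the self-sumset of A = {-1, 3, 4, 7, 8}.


A + A = {a + a' : a, a' ∈ A}; |A| = 5.
General bounds: 2|A| - 1 ≤ |A + A| ≤ |A|(|A|+1)/2, i.e. 9 ≤ |A + A| ≤ 15.
Lower bound 2|A|-1 is attained iff A is an arithmetic progression.
Enumerate sums a + a' for a ≤ a' (symmetric, so this suffices):
a = -1: -1+-1=-2, -1+3=2, -1+4=3, -1+7=6, -1+8=7
a = 3: 3+3=6, 3+4=7, 3+7=10, 3+8=11
a = 4: 4+4=8, 4+7=11, 4+8=12
a = 7: 7+7=14, 7+8=15
a = 8: 8+8=16
Distinct sums: {-2, 2, 3, 6, 7, 8, 10, 11, 12, 14, 15, 16}
|A + A| = 12

|A + A| = 12


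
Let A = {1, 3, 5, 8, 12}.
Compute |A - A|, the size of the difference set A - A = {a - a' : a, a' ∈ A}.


A - A = {a - a' : a, a' ∈ A}; |A| = 5.
Bounds: 2|A|-1 ≤ |A - A| ≤ |A|² - |A| + 1, i.e. 9 ≤ |A - A| ≤ 21.
Note: 0 ∈ A - A always (from a - a). The set is symmetric: if d ∈ A - A then -d ∈ A - A.
Enumerate nonzero differences d = a - a' with a > a' (then include -d):
Positive differences: {2, 3, 4, 5, 7, 9, 11}
Full difference set: {0} ∪ (positive diffs) ∪ (negative diffs).
|A - A| = 1 + 2·7 = 15 (matches direct enumeration: 15).

|A - A| = 15


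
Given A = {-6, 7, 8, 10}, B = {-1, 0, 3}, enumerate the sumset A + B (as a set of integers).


A + B = {a + b : a ∈ A, b ∈ B}.
Enumerate all |A|·|B| = 4·3 = 12 pairs (a, b) and collect distinct sums.
a = -6: -6+-1=-7, -6+0=-6, -6+3=-3
a = 7: 7+-1=6, 7+0=7, 7+3=10
a = 8: 8+-1=7, 8+0=8, 8+3=11
a = 10: 10+-1=9, 10+0=10, 10+3=13
Collecting distinct sums: A + B = {-7, -6, -3, 6, 7, 8, 9, 10, 11, 13}
|A + B| = 10

A + B = {-7, -6, -3, 6, 7, 8, 9, 10, 11, 13}


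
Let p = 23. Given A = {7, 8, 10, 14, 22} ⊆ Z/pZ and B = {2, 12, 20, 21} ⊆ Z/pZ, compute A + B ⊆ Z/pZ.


Work in Z/23Z: reduce every sum a + b modulo 23.
Enumerate all 20 pairs:
a = 7: 7+2=9, 7+12=19, 7+20=4, 7+21=5
a = 8: 8+2=10, 8+12=20, 8+20=5, 8+21=6
a = 10: 10+2=12, 10+12=22, 10+20=7, 10+21=8
a = 14: 14+2=16, 14+12=3, 14+20=11, 14+21=12
a = 22: 22+2=1, 22+12=11, 22+20=19, 22+21=20
Distinct residues collected: {1, 3, 4, 5, 6, 7, 8, 9, 10, 11, 12, 16, 19, 20, 22}
|A + B| = 15 (out of 23 total residues).

A + B = {1, 3, 4, 5, 6, 7, 8, 9, 10, 11, 12, 16, 19, 20, 22}


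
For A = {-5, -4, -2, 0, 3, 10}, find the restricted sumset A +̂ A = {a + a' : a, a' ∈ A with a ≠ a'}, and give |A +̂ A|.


Restricted sumset: A +̂ A = {a + a' : a ∈ A, a' ∈ A, a ≠ a'}.
Equivalently, take A + A and drop any sum 2a that is achievable ONLY as a + a for a ∈ A (i.e. sums representable only with equal summands).
Enumerate pairs (a, a') with a < a' (symmetric, so each unordered pair gives one sum; this covers all a ≠ a'):
  -5 + -4 = -9
  -5 + -2 = -7
  -5 + 0 = -5
  -5 + 3 = -2
  -5 + 10 = 5
  -4 + -2 = -6
  -4 + 0 = -4
  -4 + 3 = -1
  -4 + 10 = 6
  -2 + 0 = -2
  -2 + 3 = 1
  -2 + 10 = 8
  0 + 3 = 3
  0 + 10 = 10
  3 + 10 = 13
Collected distinct sums: {-9, -7, -6, -5, -4, -2, -1, 1, 3, 5, 6, 8, 10, 13}
|A +̂ A| = 14
(Reference bound: |A +̂ A| ≥ 2|A| - 3 for |A| ≥ 2, with |A| = 6 giving ≥ 9.)

|A +̂ A| = 14


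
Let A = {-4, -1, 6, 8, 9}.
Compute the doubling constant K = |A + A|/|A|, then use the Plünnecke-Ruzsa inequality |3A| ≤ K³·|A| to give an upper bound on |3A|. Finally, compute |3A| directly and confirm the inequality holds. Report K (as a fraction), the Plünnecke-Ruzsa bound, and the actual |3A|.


|A| = 5.
Step 1: Compute A + A by enumerating all 25 pairs.
A + A = {-8, -5, -2, 2, 4, 5, 7, 8, 12, 14, 15, 16, 17, 18}, so |A + A| = 14.
Step 2: Doubling constant K = |A + A|/|A| = 14/5 = 14/5 ≈ 2.8000.
Step 3: Plünnecke-Ruzsa gives |3A| ≤ K³·|A| = (2.8000)³ · 5 ≈ 109.7600.
Step 4: Compute 3A = A + A + A directly by enumerating all triples (a,b,c) ∈ A³; |3A| = 29.
Step 5: Check 29 ≤ 109.7600? Yes ✓.

K = 14/5, Plünnecke-Ruzsa bound K³|A| ≈ 109.7600, |3A| = 29, inequality holds.


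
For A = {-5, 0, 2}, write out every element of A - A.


A - A = {a - a' : a, a' ∈ A}.
Compute a - a' for each ordered pair (a, a'):
a = -5: -5--5=0, -5-0=-5, -5-2=-7
a = 0: 0--5=5, 0-0=0, 0-2=-2
a = 2: 2--5=7, 2-0=2, 2-2=0
Collecting distinct values (and noting 0 appears from a-a):
A - A = {-7, -5, -2, 0, 2, 5, 7}
|A - A| = 7

A - A = {-7, -5, -2, 0, 2, 5, 7}


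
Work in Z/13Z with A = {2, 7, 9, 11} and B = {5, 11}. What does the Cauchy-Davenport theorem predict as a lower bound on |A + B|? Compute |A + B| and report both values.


Cauchy-Davenport: |A + B| ≥ min(p, |A| + |B| - 1) for A, B nonempty in Z/pZ.
|A| = 4, |B| = 2, p = 13.
CD lower bound = min(13, 4 + 2 - 1) = min(13, 5) = 5.
Compute A + B mod 13 directly:
a = 2: 2+5=7, 2+11=0
a = 7: 7+5=12, 7+11=5
a = 9: 9+5=1, 9+11=7
a = 11: 11+5=3, 11+11=9
A + B = {0, 1, 3, 5, 7, 9, 12}, so |A + B| = 7.
Verify: 7 ≥ 5? Yes ✓.

CD lower bound = 5, actual |A + B| = 7.


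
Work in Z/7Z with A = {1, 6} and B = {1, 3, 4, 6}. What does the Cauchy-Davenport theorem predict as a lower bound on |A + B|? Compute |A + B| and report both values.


Cauchy-Davenport: |A + B| ≥ min(p, |A| + |B| - 1) for A, B nonempty in Z/pZ.
|A| = 2, |B| = 4, p = 7.
CD lower bound = min(7, 2 + 4 - 1) = min(7, 5) = 5.
Compute A + B mod 7 directly:
a = 1: 1+1=2, 1+3=4, 1+4=5, 1+6=0
a = 6: 6+1=0, 6+3=2, 6+4=3, 6+6=5
A + B = {0, 2, 3, 4, 5}, so |A + B| = 5.
Verify: 5 ≥ 5? Yes ✓.

CD lower bound = 5, actual |A + B| = 5.


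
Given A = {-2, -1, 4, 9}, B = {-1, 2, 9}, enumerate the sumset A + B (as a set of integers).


A + B = {a + b : a ∈ A, b ∈ B}.
Enumerate all |A|·|B| = 4·3 = 12 pairs (a, b) and collect distinct sums.
a = -2: -2+-1=-3, -2+2=0, -2+9=7
a = -1: -1+-1=-2, -1+2=1, -1+9=8
a = 4: 4+-1=3, 4+2=6, 4+9=13
a = 9: 9+-1=8, 9+2=11, 9+9=18
Collecting distinct sums: A + B = {-3, -2, 0, 1, 3, 6, 7, 8, 11, 13, 18}
|A + B| = 11

A + B = {-3, -2, 0, 1, 3, 6, 7, 8, 11, 13, 18}


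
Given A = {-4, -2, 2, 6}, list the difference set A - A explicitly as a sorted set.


A - A = {a - a' : a, a' ∈ A}.
Compute a - a' for each ordered pair (a, a'):
a = -4: -4--4=0, -4--2=-2, -4-2=-6, -4-6=-10
a = -2: -2--4=2, -2--2=0, -2-2=-4, -2-6=-8
a = 2: 2--4=6, 2--2=4, 2-2=0, 2-6=-4
a = 6: 6--4=10, 6--2=8, 6-2=4, 6-6=0
Collecting distinct values (and noting 0 appears from a-a):
A - A = {-10, -8, -6, -4, -2, 0, 2, 4, 6, 8, 10}
|A - A| = 11

A - A = {-10, -8, -6, -4, -2, 0, 2, 4, 6, 8, 10}


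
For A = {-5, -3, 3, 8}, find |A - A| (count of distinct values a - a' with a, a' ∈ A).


A - A = {a - a' : a, a' ∈ A}; |A| = 4.
Bounds: 2|A|-1 ≤ |A - A| ≤ |A|² - |A| + 1, i.e. 7 ≤ |A - A| ≤ 13.
Note: 0 ∈ A - A always (from a - a). The set is symmetric: if d ∈ A - A then -d ∈ A - A.
Enumerate nonzero differences d = a - a' with a > a' (then include -d):
Positive differences: {2, 5, 6, 8, 11, 13}
Full difference set: {0} ∪ (positive diffs) ∪ (negative diffs).
|A - A| = 1 + 2·6 = 13 (matches direct enumeration: 13).

|A - A| = 13


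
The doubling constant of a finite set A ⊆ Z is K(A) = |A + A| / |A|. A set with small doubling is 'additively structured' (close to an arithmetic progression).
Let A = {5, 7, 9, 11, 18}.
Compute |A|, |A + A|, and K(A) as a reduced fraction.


|A| = 5.
Compute A + A by enumerating all 25 pairs.
A + A = {10, 12, 14, 16, 18, 20, 22, 23, 25, 27, 29, 36}, so |A + A| = 12.
K = |A + A| / |A| = 12/5 (already in lowest terms) ≈ 2.4000.
Reference: AP of size 5 gives K = 9/5 ≈ 1.8000; a fully generic set of size 5 gives K ≈ 3.0000.

|A| = 5, |A + A| = 12, K = 12/5.


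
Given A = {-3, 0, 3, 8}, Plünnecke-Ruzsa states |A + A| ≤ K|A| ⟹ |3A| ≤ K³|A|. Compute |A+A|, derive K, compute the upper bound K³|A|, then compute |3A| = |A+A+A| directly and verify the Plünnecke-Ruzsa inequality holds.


|A| = 4.
Step 1: Compute A + A by enumerating all 16 pairs.
A + A = {-6, -3, 0, 3, 5, 6, 8, 11, 16}, so |A + A| = 9.
Step 2: Doubling constant K = |A + A|/|A| = 9/4 = 9/4 ≈ 2.2500.
Step 3: Plünnecke-Ruzsa gives |3A| ≤ K³·|A| = (2.2500)³ · 4 ≈ 45.5625.
Step 4: Compute 3A = A + A + A directly by enumerating all triples (a,b,c) ∈ A³; |3A| = 16.
Step 5: Check 16 ≤ 45.5625? Yes ✓.

K = 9/4, Plünnecke-Ruzsa bound K³|A| ≈ 45.5625, |3A| = 16, inequality holds.


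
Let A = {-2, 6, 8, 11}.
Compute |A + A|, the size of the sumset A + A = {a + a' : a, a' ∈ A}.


A + A = {a + a' : a, a' ∈ A}; |A| = 4.
General bounds: 2|A| - 1 ≤ |A + A| ≤ |A|(|A|+1)/2, i.e. 7 ≤ |A + A| ≤ 10.
Lower bound 2|A|-1 is attained iff A is an arithmetic progression.
Enumerate sums a + a' for a ≤ a' (symmetric, so this suffices):
a = -2: -2+-2=-4, -2+6=4, -2+8=6, -2+11=9
a = 6: 6+6=12, 6+8=14, 6+11=17
a = 8: 8+8=16, 8+11=19
a = 11: 11+11=22
Distinct sums: {-4, 4, 6, 9, 12, 14, 16, 17, 19, 22}
|A + A| = 10

|A + A| = 10


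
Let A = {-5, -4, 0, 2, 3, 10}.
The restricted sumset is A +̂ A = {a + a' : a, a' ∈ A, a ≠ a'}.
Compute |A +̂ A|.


Restricted sumset: A +̂ A = {a + a' : a ∈ A, a' ∈ A, a ≠ a'}.
Equivalently, take A + A and drop any sum 2a that is achievable ONLY as a + a for a ∈ A (i.e. sums representable only with equal summands).
Enumerate pairs (a, a') with a < a' (symmetric, so each unordered pair gives one sum; this covers all a ≠ a'):
  -5 + -4 = -9
  -5 + 0 = -5
  -5 + 2 = -3
  -5 + 3 = -2
  -5 + 10 = 5
  -4 + 0 = -4
  -4 + 2 = -2
  -4 + 3 = -1
  -4 + 10 = 6
  0 + 2 = 2
  0 + 3 = 3
  0 + 10 = 10
  2 + 3 = 5
  2 + 10 = 12
  3 + 10 = 13
Collected distinct sums: {-9, -5, -4, -3, -2, -1, 2, 3, 5, 6, 10, 12, 13}
|A +̂ A| = 13
(Reference bound: |A +̂ A| ≥ 2|A| - 3 for |A| ≥ 2, with |A| = 6 giving ≥ 9.)

|A +̂ A| = 13


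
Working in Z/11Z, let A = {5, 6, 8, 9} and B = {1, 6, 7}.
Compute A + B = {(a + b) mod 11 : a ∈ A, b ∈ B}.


Work in Z/11Z: reduce every sum a + b modulo 11.
Enumerate all 12 pairs:
a = 5: 5+1=6, 5+6=0, 5+7=1
a = 6: 6+1=7, 6+6=1, 6+7=2
a = 8: 8+1=9, 8+6=3, 8+7=4
a = 9: 9+1=10, 9+6=4, 9+7=5
Distinct residues collected: {0, 1, 2, 3, 4, 5, 6, 7, 9, 10}
|A + B| = 10 (out of 11 total residues).

A + B = {0, 1, 2, 3, 4, 5, 6, 7, 9, 10}


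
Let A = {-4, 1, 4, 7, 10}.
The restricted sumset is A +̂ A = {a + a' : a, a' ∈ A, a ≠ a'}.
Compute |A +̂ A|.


Restricted sumset: A +̂ A = {a + a' : a ∈ A, a' ∈ A, a ≠ a'}.
Equivalently, take A + A and drop any sum 2a that is achievable ONLY as a + a for a ∈ A (i.e. sums representable only with equal summands).
Enumerate pairs (a, a') with a < a' (symmetric, so each unordered pair gives one sum; this covers all a ≠ a'):
  -4 + 1 = -3
  -4 + 4 = 0
  -4 + 7 = 3
  -4 + 10 = 6
  1 + 4 = 5
  1 + 7 = 8
  1 + 10 = 11
  4 + 7 = 11
  4 + 10 = 14
  7 + 10 = 17
Collected distinct sums: {-3, 0, 3, 5, 6, 8, 11, 14, 17}
|A +̂ A| = 9
(Reference bound: |A +̂ A| ≥ 2|A| - 3 for |A| ≥ 2, with |A| = 5 giving ≥ 7.)

|A +̂ A| = 9


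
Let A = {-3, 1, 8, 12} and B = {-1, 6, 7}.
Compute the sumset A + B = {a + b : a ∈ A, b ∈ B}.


A + B = {a + b : a ∈ A, b ∈ B}.
Enumerate all |A|·|B| = 4·3 = 12 pairs (a, b) and collect distinct sums.
a = -3: -3+-1=-4, -3+6=3, -3+7=4
a = 1: 1+-1=0, 1+6=7, 1+7=8
a = 8: 8+-1=7, 8+6=14, 8+7=15
a = 12: 12+-1=11, 12+6=18, 12+7=19
Collecting distinct sums: A + B = {-4, 0, 3, 4, 7, 8, 11, 14, 15, 18, 19}
|A + B| = 11

A + B = {-4, 0, 3, 4, 7, 8, 11, 14, 15, 18, 19}


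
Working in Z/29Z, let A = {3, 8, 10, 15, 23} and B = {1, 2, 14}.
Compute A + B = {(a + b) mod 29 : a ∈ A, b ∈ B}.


Work in Z/29Z: reduce every sum a + b modulo 29.
Enumerate all 15 pairs:
a = 3: 3+1=4, 3+2=5, 3+14=17
a = 8: 8+1=9, 8+2=10, 8+14=22
a = 10: 10+1=11, 10+2=12, 10+14=24
a = 15: 15+1=16, 15+2=17, 15+14=0
a = 23: 23+1=24, 23+2=25, 23+14=8
Distinct residues collected: {0, 4, 5, 8, 9, 10, 11, 12, 16, 17, 22, 24, 25}
|A + B| = 13 (out of 29 total residues).

A + B = {0, 4, 5, 8, 9, 10, 11, 12, 16, 17, 22, 24, 25}


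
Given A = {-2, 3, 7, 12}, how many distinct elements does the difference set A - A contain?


A - A = {a - a' : a, a' ∈ A}; |A| = 4.
Bounds: 2|A|-1 ≤ |A - A| ≤ |A|² - |A| + 1, i.e. 7 ≤ |A - A| ≤ 13.
Note: 0 ∈ A - A always (from a - a). The set is symmetric: if d ∈ A - A then -d ∈ A - A.
Enumerate nonzero differences d = a - a' with a > a' (then include -d):
Positive differences: {4, 5, 9, 14}
Full difference set: {0} ∪ (positive diffs) ∪ (negative diffs).
|A - A| = 1 + 2·4 = 9 (matches direct enumeration: 9).

|A - A| = 9


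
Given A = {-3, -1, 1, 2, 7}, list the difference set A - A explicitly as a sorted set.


A - A = {a - a' : a, a' ∈ A}.
Compute a - a' for each ordered pair (a, a'):
a = -3: -3--3=0, -3--1=-2, -3-1=-4, -3-2=-5, -3-7=-10
a = -1: -1--3=2, -1--1=0, -1-1=-2, -1-2=-3, -1-7=-8
a = 1: 1--3=4, 1--1=2, 1-1=0, 1-2=-1, 1-7=-6
a = 2: 2--3=5, 2--1=3, 2-1=1, 2-2=0, 2-7=-5
a = 7: 7--3=10, 7--1=8, 7-1=6, 7-2=5, 7-7=0
Collecting distinct values (and noting 0 appears from a-a):
A - A = {-10, -8, -6, -5, -4, -3, -2, -1, 0, 1, 2, 3, 4, 5, 6, 8, 10}
|A - A| = 17

A - A = {-10, -8, -6, -5, -4, -3, -2, -1, 0, 1, 2, 3, 4, 5, 6, 8, 10}


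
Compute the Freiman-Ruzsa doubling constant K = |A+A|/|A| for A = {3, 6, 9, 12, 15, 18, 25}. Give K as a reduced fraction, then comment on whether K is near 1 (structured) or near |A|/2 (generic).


|A| = 7.
Compute A + A by enumerating all 49 pairs.
A + A = {6, 9, 12, 15, 18, 21, 24, 27, 28, 30, 31, 33, 34, 36, 37, 40, 43, 50}, so |A + A| = 18.
K = |A + A| / |A| = 18/7 (already in lowest terms) ≈ 2.5714.
Reference: AP of size 7 gives K = 13/7 ≈ 1.8571; a fully generic set of size 7 gives K ≈ 4.0000.

|A| = 7, |A + A| = 18, K = 18/7.


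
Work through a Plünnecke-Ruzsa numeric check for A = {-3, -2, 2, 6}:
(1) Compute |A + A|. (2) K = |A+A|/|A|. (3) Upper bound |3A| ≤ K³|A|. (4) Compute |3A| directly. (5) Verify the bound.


|A| = 4.
Step 1: Compute A + A by enumerating all 16 pairs.
A + A = {-6, -5, -4, -1, 0, 3, 4, 8, 12}, so |A + A| = 9.
Step 2: Doubling constant K = |A + A|/|A| = 9/4 = 9/4 ≈ 2.2500.
Step 3: Plünnecke-Ruzsa gives |3A| ≤ K³·|A| = (2.2500)³ · 4 ≈ 45.5625.
Step 4: Compute 3A = A + A + A directly by enumerating all triples (a,b,c) ∈ A³; |3A| = 16.
Step 5: Check 16 ≤ 45.5625? Yes ✓.

K = 9/4, Plünnecke-Ruzsa bound K³|A| ≈ 45.5625, |3A| = 16, inequality holds.
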